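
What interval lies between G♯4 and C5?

Counting letters G–A–B–C gives a fourth.
G#→C = 4 semitones, 1 narrower than the perfect fourth (5), so diminished.

diminished fourth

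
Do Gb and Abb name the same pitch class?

Gb is pitch class 6; Abb is pitch class 7.
The pitch classes differ (6 vs. 7), so they are not enharmonic equivalents.

No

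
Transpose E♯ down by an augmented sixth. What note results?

G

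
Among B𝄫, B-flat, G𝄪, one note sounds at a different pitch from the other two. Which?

Bb

In 12-tone equal temperament, enharmonic equivalents share a pitch class. Bbb is pitch class 9; Bb is pitch class 10; G## is pitch class 9.
Bbb and G## share pitch class 9, while Bb is pitch class 10.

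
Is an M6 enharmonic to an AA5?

Yes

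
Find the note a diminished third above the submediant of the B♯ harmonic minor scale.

Bb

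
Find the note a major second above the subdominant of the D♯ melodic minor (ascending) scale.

The subdominant of D# melodic minor (ascending) is G#.
A major second (2 semitones) above G# lands on the letter A, giving A#.

A#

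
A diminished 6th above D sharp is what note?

D up a major sixth is B, so the target letter is B.
From D#, a diminished sixth is 7 semitones up: Bb.

Bb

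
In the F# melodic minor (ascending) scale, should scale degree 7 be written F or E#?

Each scale degree takes a distinct letter name. Degree 7 of a scale on F must use the letter E.
E# and F are enharmonically the same pitch, but only E# uses the letter E, so it is the correct spelling here.

E#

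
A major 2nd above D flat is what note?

D up a major second is E, so the target letter is E.
From Db, a major second is 2 semitones up: Eb.

Eb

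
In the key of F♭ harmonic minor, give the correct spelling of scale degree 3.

Degree 3 takes the letter 2 steps above F, which is A.
In harmonic minor, degree 3 sits 3 semitones above the tonic. Fb + 3 semitones is pitch class 7, spelled on A as Abb.

Abb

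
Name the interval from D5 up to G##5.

The letter names run D→G, a span of 3 letter steps, so the interval is some kind of fourth.
D to G## is 7 semitones. A perfect fourth is 5, so 7 makes it doubly augmented.

doubly augmented fourth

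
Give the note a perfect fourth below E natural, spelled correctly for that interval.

B

A fourth below E lands on the letter B.
A perfect fourth spans 5 semitones, so E moves to pitch class 11. On the letter B that is B.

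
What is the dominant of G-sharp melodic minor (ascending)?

The G# melodic minor (ascending) scale runs G# A# B C# D# E# F##.
Degree 5 is D#.

D#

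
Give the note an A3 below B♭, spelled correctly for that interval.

Gbb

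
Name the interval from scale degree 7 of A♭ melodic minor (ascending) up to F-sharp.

major seventh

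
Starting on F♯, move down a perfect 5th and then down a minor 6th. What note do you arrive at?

D#

A perfect fifth down from F# is B (letter B, 7 semitones down).
A minor sixth down from B is D# (letter D, 8 semitones down).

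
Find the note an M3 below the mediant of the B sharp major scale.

B#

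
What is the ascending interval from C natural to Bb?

The letter names run C→B, a span of 6 letter steps, so the interval is some kind of seventh.
C to Bb is 10 semitones. A major seventh is 11, so 10 makes it minor.

minor seventh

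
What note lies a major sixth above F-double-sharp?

D##

F up a major sixth is D, so the target letter is D.
From F##, a major sixth is 9 semitones up: D##.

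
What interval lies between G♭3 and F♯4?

augmented seventh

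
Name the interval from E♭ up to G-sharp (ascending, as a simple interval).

augmented third

Counting letters E–F–G gives a third.
Eb→G# = 5 semitones, 1 wider than the major third (4), so augmented.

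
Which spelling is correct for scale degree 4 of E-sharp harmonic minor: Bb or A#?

A#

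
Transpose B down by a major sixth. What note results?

A sixth below B lands on the letter D.
A major sixth spans 9 semitones, so B moves to pitch class 2. On the letter D that is D.

D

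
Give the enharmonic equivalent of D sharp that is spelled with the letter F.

Fbb

Plain F sits 2 semitones above D#, so on the letter F the same pitch needs a double flat: Fbb.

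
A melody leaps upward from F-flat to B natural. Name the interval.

The letter names run F→B, a span of 3 letter steps, so the interval is some kind of fourth.
Fb to B is 7 semitones. A perfect fourth is 5, so 7 makes it doubly augmented.

doubly augmented fourth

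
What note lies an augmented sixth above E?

A sixth above E lands on the letter C.
An augmented sixth spans 10 semitones, so E moves to pitch class 2. On the letter C that is C##.

C##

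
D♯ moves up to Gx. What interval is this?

Counting letters D–E–F–G gives a fourth.
D#→G## = 6 semitones, 1 wider than the perfect fourth (5), so augmented.

augmented fourth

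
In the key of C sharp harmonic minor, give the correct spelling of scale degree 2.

D#

The C# harmonic minor scale runs C# D# E F# G# A B#.
Degree 2 is D#.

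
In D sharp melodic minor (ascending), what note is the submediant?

B#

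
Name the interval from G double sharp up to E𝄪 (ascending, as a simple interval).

The letter names run G→E, a span of 5 letter steps, so the interval is some kind of sixth.
G## to E## is 9 semitones. A major sixth is 9, so 9 makes it major.

major sixth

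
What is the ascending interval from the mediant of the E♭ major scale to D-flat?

The mediant of Eb major is G.
G up to Db: letters G→D make it a fifth; 6 semitones makes it diminished.

diminished fifth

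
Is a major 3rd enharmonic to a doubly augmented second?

Yes

A major third spans 4 semitones; a doubly augmented second spans 4.
They are enharmonically equivalent.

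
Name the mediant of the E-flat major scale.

The Eb major scale runs Eb F G Ab Bb C D.
Degree 3 is G.

G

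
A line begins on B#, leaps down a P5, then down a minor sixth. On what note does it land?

A perfect fifth down from B# is E# (letter E, 7 semitones down).
A minor sixth down from E# is G## (letter G, 8 semitones down).

G##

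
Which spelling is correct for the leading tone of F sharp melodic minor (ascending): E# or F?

E#

Each scale degree takes a distinct letter name. Degree 7 of a scale on F must use the letter E.
E# and F are enharmonically the same pitch, but only E# uses the letter E, so it is the correct spelling here.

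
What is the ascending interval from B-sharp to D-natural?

Counting letters B–C–D gives a third.
B#→D = 2 semitones, 2 narrower than the major third (4), so diminished.

diminished third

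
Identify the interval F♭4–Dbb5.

Counting letters F–G–A–B–C–D gives a sixth.
Fb→Dbb = 8 semitones, 1 narrower than the major sixth (9), so minor.

minor sixth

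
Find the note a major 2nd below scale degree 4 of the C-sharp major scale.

Scale degree 4 of C# major is F#.
A major second (2 semitones) below F# lands on the letter E, giving E.

E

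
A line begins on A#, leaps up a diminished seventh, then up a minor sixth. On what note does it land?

Eb

A diminished seventh up from A# is G (letter G, 9 semitones up).
A minor sixth up from G is Eb (letter E, 8 semitones up).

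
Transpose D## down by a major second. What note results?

A second below D lands on the letter C.
A major second spans 2 semitones, so D## moves to pitch class 2. On the letter C that is C##.

C##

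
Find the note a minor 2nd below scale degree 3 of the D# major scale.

Scale degree 3 of D# major is F##.
A minor second (1 semitone) below F## lands on the letter E, giving E##.

E##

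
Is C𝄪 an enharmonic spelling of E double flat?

C## = pitch class 2 and Ebb = pitch class 2 — the same pitch class, so they are enharmonic equivalents.

Yes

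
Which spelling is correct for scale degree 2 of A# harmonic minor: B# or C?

Each scale degree takes a distinct letter name. Degree 2 of a scale on A must use the letter B.
B# and C are enharmonically the same pitch, but only B# uses the letter B, so it is the correct spelling here.

B#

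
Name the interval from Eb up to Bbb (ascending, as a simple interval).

The letter names run E→B, a span of 4 letter steps, so the interval is some kind of fifth.
Eb to Bbb is 6 semitones. A perfect fifth is 7, so 6 makes it diminished.

diminished fifth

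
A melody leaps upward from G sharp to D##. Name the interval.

The letter names run G→D, a span of 4 letter steps, so the interval is some kind of fifth.
G# to D## is 8 semitones. A perfect fifth is 7, so 8 makes it augmented.

augmented fifth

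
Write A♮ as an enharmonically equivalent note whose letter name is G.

A is pitch class 9. The letter G alone is pitch class 7.
To reach pitch class 9 from G requires an offset of +2 semitones, i.e. double sharp: G##.

G##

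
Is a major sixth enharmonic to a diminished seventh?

A major sixth spans 9 semitones; a diminished seventh spans 9.
They are enharmonically equivalent.

Yes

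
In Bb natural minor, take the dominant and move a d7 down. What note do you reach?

G#

The dominant of Bb natural minor is F.
A diminished seventh (9 semitones) below F lands on the letter G, giving G#.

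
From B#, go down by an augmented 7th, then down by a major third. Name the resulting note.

Ab

An augmented seventh down from B# is C (letter C, 12 semitones down).
A major third down from C is Ab (letter A, 4 semitones down).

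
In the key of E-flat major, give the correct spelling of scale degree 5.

Degree 5 takes the letter 4 steps above E, which is B.
In major, degree 5 sits 7 semitones above the tonic. Eb + 7 semitones is pitch class 10, spelled on B as Bb.

Bb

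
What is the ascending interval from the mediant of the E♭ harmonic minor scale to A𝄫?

The mediant of Eb harmonic minor is Gb.
Gb up to Abb: letters G→A make it a second; 1 semitone makes it minor.

minor second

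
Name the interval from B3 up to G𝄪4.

augmented sixth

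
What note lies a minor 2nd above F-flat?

Gbb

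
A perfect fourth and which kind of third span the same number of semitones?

A perfect fourth spans 5 semitones.
A third spanning 5 semitones is augmented (the major third is 4).

augmented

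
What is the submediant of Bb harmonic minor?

Gb

The Bb harmonic minor scale runs Bb C Db Eb F Gb A.
Degree 6 is Gb.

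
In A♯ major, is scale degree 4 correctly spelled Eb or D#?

D#

Each scale degree takes a distinct letter name. Degree 4 of a scale on A must use the letter D.
D# and Eb are enharmonically the same pitch, but only D# uses the letter D, so it is the correct spelling here.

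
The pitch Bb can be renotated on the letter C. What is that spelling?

Cbb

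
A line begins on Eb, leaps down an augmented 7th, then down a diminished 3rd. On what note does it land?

An augmented seventh down from Eb is Fbb (letter F, 12 semitones down).
A diminished third down from Fbb is Db (letter D, 2 semitones down).

Db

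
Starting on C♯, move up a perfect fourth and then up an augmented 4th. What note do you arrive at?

A perfect fourth up from C# is F# (letter F, 5 semitones up).
An augmented fourth up from F# is B# (letter B, 6 semitones up).

B#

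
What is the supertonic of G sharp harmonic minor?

Degree 2 takes the letter 1 step above G, which is A.
In harmonic minor, degree 2 sits 2 semitones above the tonic. G# + 2 semitones is pitch class 10, spelled on A as A#.

A#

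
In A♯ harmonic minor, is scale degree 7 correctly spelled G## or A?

G##

Each scale degree takes a distinct letter name. Degree 7 of a scale on A must use the letter G.
G## and A are enharmonically the same pitch, but only G## uses the letter G, so it is the correct spelling here.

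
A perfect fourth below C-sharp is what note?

C down a perfect fourth is G, so the target letter is G.
From C#, a perfect fourth is 5 semitones down: G#.

G#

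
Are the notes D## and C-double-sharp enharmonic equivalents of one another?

D## is pitch class 4; C## is pitch class 2.
The pitch classes differ (4 vs. 2), so they are not enharmonic equivalents.

No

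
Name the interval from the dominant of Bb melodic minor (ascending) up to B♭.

perfect fourth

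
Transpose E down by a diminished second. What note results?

E down a major second is D, so the target letter is D.
From E, a diminished second is 0 semitones down: D##.

D##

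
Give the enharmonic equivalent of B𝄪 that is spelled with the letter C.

Plain C sits 1 semitone below B##, so on the letter C the same pitch needs a sharp: C#.

C#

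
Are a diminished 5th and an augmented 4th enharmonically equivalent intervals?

A diminished fifth spans 6 semitones; an augmented fourth spans 6.
They are enharmonically equivalent.

Yes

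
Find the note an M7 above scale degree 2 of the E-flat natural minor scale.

Scale degree 2 of Eb natural minor is F.
A major seventh (11 semitones) above F lands on the letter E, giving E.

E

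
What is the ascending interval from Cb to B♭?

major seventh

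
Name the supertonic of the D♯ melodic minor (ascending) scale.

The D# melodic minor (ascending) scale runs D# E# F# G# A# B# C##.
Degree 2 is E#.

E#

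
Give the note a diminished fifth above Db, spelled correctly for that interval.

A fifth above D lands on the letter A.
A diminished fifth spans 6 semitones, so Db moves to pitch class 7. On the letter A that is Abb.

Abb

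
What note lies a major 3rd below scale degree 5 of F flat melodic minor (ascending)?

Abb

Scale degree 5 of Fb melodic minor (ascending) is Cb.
A major third (4 semitones) below Cb lands on the letter A, giving Abb.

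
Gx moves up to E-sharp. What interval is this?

minor sixth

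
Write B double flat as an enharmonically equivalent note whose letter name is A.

A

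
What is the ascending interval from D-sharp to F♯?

Counting letters D–E–F gives a third.
D#→F# = 3 semitones, 1 narrower than the major third (4), so minor.

minor third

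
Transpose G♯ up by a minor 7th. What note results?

F#

G up a major seventh is F#, so the target letter is F.
From G#, a minor seventh is 10 semitones up: F#.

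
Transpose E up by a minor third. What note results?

A third above E lands on the letter G.
A minor third spans 3 semitones, so E moves to pitch class 7. On the letter G that is G.

G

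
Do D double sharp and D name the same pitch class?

No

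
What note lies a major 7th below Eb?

E down a major seventh is F, so the target letter is F.
From Eb, a major seventh is 11 semitones down: Fb.

Fb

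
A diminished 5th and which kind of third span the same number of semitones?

A diminished fifth spans 6 semitones.
A third spanning 6 semitones is doubly augmented (the major third is 4).

doubly augmented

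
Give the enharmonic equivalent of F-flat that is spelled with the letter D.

Fb is pitch class 4. The letter D alone is pitch class 2.
To reach pitch class 4 from D requires an offset of +2 semitones, i.e. double sharp: D##.

D##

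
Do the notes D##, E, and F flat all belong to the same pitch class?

Yes

D## is pitch class 4; E is pitch class 4; Fb is pitch class 4.
All spellings map to pitch class 4, so they are enharmonically equivalent.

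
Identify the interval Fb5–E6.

augmented seventh

Counting letters F–G–A–B–C–D–E gives a seventh.
Fb→E = 12 semitones, 1 wider than the major seventh (11), so augmented.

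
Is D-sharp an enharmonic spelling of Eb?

Yes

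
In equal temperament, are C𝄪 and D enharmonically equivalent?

C## is pitch class 2; D is pitch class 2.
All spellings map to pitch class 2, so they are enharmonically equivalent.

Yes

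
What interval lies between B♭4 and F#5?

The letter names run B→F, a span of 4 letter steps, so the interval is some kind of fifth.
Bb to F# is 8 semitones. A perfect fifth is 7, so 8 makes it augmented.

augmented fifth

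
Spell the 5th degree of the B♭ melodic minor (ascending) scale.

The Bb melodic minor (ascending) scale runs Bb C Db Eb F G A.
Degree 5 is F.

F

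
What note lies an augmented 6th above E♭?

C#

A sixth above E lands on the letter C.
An augmented sixth spans 10 semitones, so Eb moves to pitch class 1. On the letter C that is C#.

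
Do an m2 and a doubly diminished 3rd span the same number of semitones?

A minor second spans 1 semitone; a doubly diminished third spans 1.
They are enharmonically equivalent.

Yes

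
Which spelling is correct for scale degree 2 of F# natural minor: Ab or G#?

Each scale degree takes a distinct letter name. Degree 2 of a scale on F must use the letter G.
G# and Ab are enharmonically the same pitch, but only G# uses the letter G, so it is the correct spelling here.

G#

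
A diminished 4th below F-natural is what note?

C#

A fourth below F lands on the letter C.
A diminished fourth spans 4 semitones, so F moves to pitch class 1. On the letter C that is C#.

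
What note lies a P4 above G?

C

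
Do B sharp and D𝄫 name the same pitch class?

B# = pitch class 0 and Dbb = pitch class 0 — the same pitch class, so they are enharmonic equivalents.

Yes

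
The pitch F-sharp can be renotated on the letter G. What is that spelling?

F# is pitch class 6. The letter G alone is pitch class 7.
To reach pitch class 6 from G requires an offset of -1 semitone, i.e. flat: Gb.

Gb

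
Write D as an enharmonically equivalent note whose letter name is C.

Plain C sits 2 semitones below D, so on the letter C the same pitch needs a double sharp: C##.

C##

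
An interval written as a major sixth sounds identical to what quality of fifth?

doubly augmented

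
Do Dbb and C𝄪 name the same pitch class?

Dbb is pitch class 0; C## is pitch class 2.
The pitch classes differ (0 vs. 2), so they are not enharmonic equivalents.

No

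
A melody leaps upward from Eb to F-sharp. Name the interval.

The letter names run E→F, a span of 1 letter step, so the interval is some kind of second.
Eb to F# is 3 semitones. A major second is 2, so 3 makes it augmented.

augmented second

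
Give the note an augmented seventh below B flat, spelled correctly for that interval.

B down a major seventh is C, so the target letter is C.
From Bb, an augmented seventh is 12 semitones down: Cbb.

Cbb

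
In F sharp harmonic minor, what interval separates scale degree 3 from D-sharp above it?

augmented fourth

Scale degree 3 of F# harmonic minor is A.
A up to D#: letters A→D make it a fourth; 6 semitones makes it augmented.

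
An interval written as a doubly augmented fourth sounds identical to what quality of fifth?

perfect

A doubly augmented fourth spans 7 semitones.
A fifth spanning 7 semitones is perfect (the perfect fifth is 7).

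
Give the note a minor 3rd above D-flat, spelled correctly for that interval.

Fb

D up a major third is F#, so the target letter is F.
From Db, a minor third is 3 semitones up: Fb.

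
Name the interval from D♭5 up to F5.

The letter names run D→F, a span of 2 letter steps, so the interval is some kind of third.
Db to F is 4 semitones. A major third is 4, so 4 makes it major.

major third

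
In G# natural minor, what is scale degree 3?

B

The G# natural minor scale runs G# A# B C# D# E F#.
Degree 3 is B.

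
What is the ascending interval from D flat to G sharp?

Counting letters D–E–F–G gives a fourth.
Db→G# = 7 semitones, 2 wider than the perfect fourth (5), so doubly augmented.

doubly augmented fourth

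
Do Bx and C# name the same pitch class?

Yes

B## is pitch class 1; C# is pitch class 1.
All spellings map to pitch class 1, so they are enharmonically equivalent.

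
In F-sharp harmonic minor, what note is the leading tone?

Degree 7 takes the letter 6 steps above F, which is E.
In harmonic minor, degree 7 sits 11 semitones above the tonic. F# + 11 semitones is pitch class 5, spelled on E as E#.

E#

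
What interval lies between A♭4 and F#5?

augmented sixth

The letter names run A→F, a span of 5 letter steps, so the interval is some kind of sixth.
Ab to F# is 10 semitones. A major sixth is 9, so 10 makes it augmented.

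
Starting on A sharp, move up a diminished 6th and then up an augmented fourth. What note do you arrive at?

B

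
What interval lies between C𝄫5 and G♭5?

augmented fifth

Counting letters C–D–E–F–G gives a fifth.
Cbb→Gb = 8 semitones, 1 wider than the perfect fifth (7), so augmented.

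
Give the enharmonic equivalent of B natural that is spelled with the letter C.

Plain C sits 1 semitone above B, so on the letter C the same pitch needs a flat: Cb.

Cb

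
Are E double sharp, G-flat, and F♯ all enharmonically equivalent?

E## is pitch class 6; Gb is pitch class 6; F# is pitch class 6.
All spellings map to pitch class 6, so they are enharmonically equivalent.

Yes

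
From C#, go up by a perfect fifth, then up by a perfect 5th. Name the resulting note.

A perfect fifth up from C# is G# (letter G, 7 semitones up).
A perfect fifth up from G# is D# (letter D, 7 semitones up).

D#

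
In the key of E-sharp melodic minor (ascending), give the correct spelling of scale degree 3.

G#

The E# melodic minor (ascending) scale runs E# F## G# A# B# C## D##.
Degree 3 is G#.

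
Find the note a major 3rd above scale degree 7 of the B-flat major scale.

Scale degree 7 of Bb major is A.
A major third (4 semitones) above A lands on the letter C, giving C#.

C#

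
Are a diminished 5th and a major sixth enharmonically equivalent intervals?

No

A diminished fifth spans 6 semitones; a major sixth spans 9.
The spans differ, so they are not enharmonic equivalents.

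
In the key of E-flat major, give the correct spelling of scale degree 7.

D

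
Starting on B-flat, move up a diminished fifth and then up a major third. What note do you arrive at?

Ab

A diminished fifth up from Bb is Fb (letter F, 6 semitones up).
A major third up from Fb is Ab (letter A, 4 semitones up).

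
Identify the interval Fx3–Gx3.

major second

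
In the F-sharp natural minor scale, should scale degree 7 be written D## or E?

E

Each scale degree takes a distinct letter name. Degree 7 of a scale on F must use the letter E.
E and D## are enharmonically the same pitch, but only E uses the letter E, so it is the correct spelling here.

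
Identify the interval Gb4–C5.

The letter names run G→C, a span of 3 letter steps, so the interval is some kind of fourth.
Gb to C is 6 semitones. A perfect fourth is 5, so 6 makes it augmented.

augmented fourth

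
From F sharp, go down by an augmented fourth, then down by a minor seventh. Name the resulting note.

D

An augmented fourth down from F# is C (letter C, 6 semitones down).
A minor seventh down from C is D (letter D, 10 semitones down).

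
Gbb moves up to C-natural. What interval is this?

Counting letters G–A–B–C gives a fourth.
Gbb→C = 7 semitones, 2 wider than the perfect fourth (5), so doubly augmented.

doubly augmented fourth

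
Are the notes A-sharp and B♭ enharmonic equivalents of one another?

A# is pitch class 10; Bb is pitch class 10.
All spellings map to pitch class 10, so they are enharmonically equivalent.

Yes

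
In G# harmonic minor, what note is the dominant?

D#

The G# harmonic minor scale runs G# A# B C# D# E F##.
Degree 5 is D#.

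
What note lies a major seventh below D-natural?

Eb

D down a major seventh is Eb, so the target letter is E.
From D, a major seventh is 11 semitones down: Eb.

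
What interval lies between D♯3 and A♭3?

doubly diminished fifth

The letter names run D→A, a span of 4 letter steps, so the interval is some kind of fifth.
D# to Ab is 5 semitones. A perfect fifth is 7, so 5 makes it doubly diminished.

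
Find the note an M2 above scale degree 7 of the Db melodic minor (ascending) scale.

Scale degree 7 of Db melodic minor (ascending) is C.
A major second (2 semitones) above C lands on the letter D, giving D.

D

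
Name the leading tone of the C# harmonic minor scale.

Degree 7 takes the letter 6 steps above C, which is B.
In harmonic minor, degree 7 sits 11 semitones above the tonic. C# + 11 semitones is pitch class 0, spelled on B as B#.

B#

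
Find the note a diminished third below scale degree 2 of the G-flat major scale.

Scale degree 2 of Gb major is Ab.
A diminished third (2 semitones) below Ab lands on the letter F, giving F#.

F#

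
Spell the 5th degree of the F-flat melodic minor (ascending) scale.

Cb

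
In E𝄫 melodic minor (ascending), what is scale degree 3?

Degree 3 takes the letter 2 steps above E, which is G.
In melodic minor (ascending), degree 3 sits 3 semitones above the tonic. Ebb + 3 semitones is pitch class 5, spelled on G as Gbb.

Gbb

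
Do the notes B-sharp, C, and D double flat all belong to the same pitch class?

Yes

B# = pitch class 0 and C = pitch class 0 and Dbb = pitch class 0 — the same pitch class, so they are enharmonic equivalents.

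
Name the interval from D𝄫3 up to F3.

augmented third

Counting letters D–E–F gives a third.
Dbb→F = 5 semitones, 1 wider than the major third (4), so augmented.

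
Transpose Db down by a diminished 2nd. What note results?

A second below D lands on the letter C.
A diminished second spans 0 semitones, so Db moves to pitch class 1. On the letter C that is C#.

C#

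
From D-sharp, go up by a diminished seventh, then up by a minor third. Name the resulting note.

Eb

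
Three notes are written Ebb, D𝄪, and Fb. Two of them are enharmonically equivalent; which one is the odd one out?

In 12-tone equal temperament, enharmonic equivalents share a pitch class. Ebb is pitch class 2; D## is pitch class 4; Fb is pitch class 4.
D## and Fb share pitch class 4, while Ebb is pitch class 2.

Ebb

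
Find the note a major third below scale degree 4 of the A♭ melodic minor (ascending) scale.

Bbb

Scale degree 4 of Ab melodic minor (ascending) is Db.
A major third (4 semitones) below Db lands on the letter B, giving Bbb.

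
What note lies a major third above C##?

C up a major third is E, so the target letter is E.
From C##, a major third is 4 semitones up: E##.

E##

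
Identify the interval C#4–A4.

minor sixth

Counting letters C–D–E–F–G–A gives a sixth.
C#→A = 8 semitones, 1 narrower than the major sixth (9), so minor.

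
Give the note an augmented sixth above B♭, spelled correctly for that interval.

B up a major sixth is G#, so the target letter is G.
From Bb, an augmented sixth is 10 semitones up: G#.

G#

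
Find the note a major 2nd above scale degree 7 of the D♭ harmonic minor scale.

D

Scale degree 7 of Db harmonic minor is C.
A major second (2 semitones) above C lands on the letter D, giving D.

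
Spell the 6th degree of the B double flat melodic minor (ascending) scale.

The Bbb melodic minor (ascending) scale runs Bbb Cb Dbb Ebb Fb Gb Ab.
Degree 6 is Gb.

Gb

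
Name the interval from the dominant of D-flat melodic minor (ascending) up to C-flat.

The dominant of Db melodic minor (ascending) is Ab.
Ab up to Cb: letters A→C make it a third; 3 semitones makes it minor.

minor third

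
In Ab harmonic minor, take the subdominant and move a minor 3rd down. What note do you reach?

Bb

The subdominant of Ab harmonic minor is Db.
A minor third (3 semitones) below Db lands on the letter B, giving Bb.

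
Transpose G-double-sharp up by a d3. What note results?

A third above G lands on the letter B.
A diminished third spans 2 semitones, so G## moves to pitch class 11. On the letter B that is B.

B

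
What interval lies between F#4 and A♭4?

diminished third

Counting letters F–G–A gives a third.
F#→Ab = 2 semitones, 2 narrower than the major third (4), so diminished.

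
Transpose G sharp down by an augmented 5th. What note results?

A fifth below G lands on the letter C.
An augmented fifth spans 8 semitones, so G# moves to pitch class 0. On the letter C that is C.

C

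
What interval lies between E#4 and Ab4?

The letter names run E→A, a span of 3 letter steps, so the interval is some kind of fourth.
E# to Ab is 3 semitones. A perfect fourth is 5, so 3 makes it doubly diminished.

doubly diminished fourth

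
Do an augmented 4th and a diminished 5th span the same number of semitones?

An augmented fourth spans 6 semitones; a diminished fifth spans 6.
They are enharmonically equivalent.

Yes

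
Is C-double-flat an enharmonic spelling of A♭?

Two spellings are enharmonically equivalent only if they share a pitch class.
Here Cbb → 10, Ab → 8; 8 ≠ 10, so they are not.

No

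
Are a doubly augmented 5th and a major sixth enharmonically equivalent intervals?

A doubly augmented fifth spans 9 semitones; a major sixth spans 9.
They are enharmonically equivalent.

Yes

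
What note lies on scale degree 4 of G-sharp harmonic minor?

Degree 4 takes the letter 3 steps above G, which is C.
In harmonic minor, degree 4 sits 5 semitones above the tonic. G# + 5 semitones is pitch class 1, spelled on C as C#.

C#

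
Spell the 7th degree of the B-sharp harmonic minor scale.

A##

The B# harmonic minor scale runs B# C## D# E# F## G# A##.
Degree 7 is A##.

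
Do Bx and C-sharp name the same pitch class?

Yes

B## = pitch class 1 and C# = pitch class 1 — the same pitch class, so they are enharmonic equivalents.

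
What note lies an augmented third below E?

E down a major third is C, so the target letter is C.
From E, an augmented third is 5 semitones down: Cb.

Cb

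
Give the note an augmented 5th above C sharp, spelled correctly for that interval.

G##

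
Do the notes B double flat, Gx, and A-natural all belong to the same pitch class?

Bbb is pitch class 9; G## is pitch class 9; A is pitch class 9.
All spellings map to pitch class 9, so they are enharmonically equivalent.

Yes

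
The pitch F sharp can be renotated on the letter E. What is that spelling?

F# is pitch class 6. The letter E alone is pitch class 4.
To reach pitch class 6 from E requires an offset of +2 semitones, i.e. double sharp: E##.

E##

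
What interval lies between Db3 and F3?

The letter names run D→F, a span of 2 letter steps, so the interval is some kind of third.
Db to F is 4 semitones. A major third is 4, so 4 makes it major.

major third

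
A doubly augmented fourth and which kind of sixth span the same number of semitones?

diminished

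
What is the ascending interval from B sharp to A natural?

diminished seventh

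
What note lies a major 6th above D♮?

A sixth above D lands on the letter B.
A major sixth spans 9 semitones, so D moves to pitch class 11. On the letter B that is B.

B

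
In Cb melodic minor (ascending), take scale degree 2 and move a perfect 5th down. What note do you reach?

Scale degree 2 of Cb melodic minor (ascending) is Db.
A perfect fifth (7 semitones) below Db lands on the letter G, giving Gb.

Gb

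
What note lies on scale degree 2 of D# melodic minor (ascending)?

E#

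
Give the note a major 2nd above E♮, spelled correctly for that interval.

A second above E lands on the letter F.
A major second spans 2 semitones, so E moves to pitch class 6. On the letter F that is F#.

F#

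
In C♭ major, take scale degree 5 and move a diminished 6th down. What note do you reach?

B

Scale degree 5 of Cb major is Gb.
A diminished sixth (7 semitones) below Gb lands on the letter B, giving B.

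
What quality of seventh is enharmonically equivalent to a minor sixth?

A minor sixth spans 8 semitones.
A seventh spanning 8 semitones is doubly diminished (the major seventh is 11).

doubly diminished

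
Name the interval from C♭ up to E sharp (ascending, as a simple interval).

doubly augmented third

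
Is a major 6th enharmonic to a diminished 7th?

Yes

A major sixth spans 9 semitones; a diminished seventh spans 9.
They are enharmonically equivalent.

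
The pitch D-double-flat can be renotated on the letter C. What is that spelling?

Dbb is pitch class 0. The letter C alone is pitch class 0.
Pitch class 0 on C needs no accidental: C.

C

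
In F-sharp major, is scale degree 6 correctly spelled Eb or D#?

D#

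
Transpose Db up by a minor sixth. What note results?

Bbb

D up a major sixth is B, so the target letter is B.
From Db, a minor sixth is 8 semitones up: Bbb.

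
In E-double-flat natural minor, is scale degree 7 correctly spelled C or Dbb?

Dbb

Each scale degree takes a distinct letter name. Degree 7 of a scale on E must use the letter D.
Dbb and C are enharmonically the same pitch, but only Dbb uses the letter D, so it is the correct spelling here.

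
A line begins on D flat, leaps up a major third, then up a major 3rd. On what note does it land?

A

A major third up from Db is F (letter F, 4 semitones up).
A major third up from F is A (letter A, 4 semitones up).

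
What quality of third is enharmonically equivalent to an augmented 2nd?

minor

An augmented second spans 3 semitones.
A third spanning 3 semitones is minor (the major third is 4).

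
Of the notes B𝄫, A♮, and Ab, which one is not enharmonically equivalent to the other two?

Ab

In 12-tone equal temperament, enharmonic equivalents share a pitch class. Bbb is pitch class 9; A is pitch class 9; Ab is pitch class 8.
Bbb and A share pitch class 9, while Ab is pitch class 8.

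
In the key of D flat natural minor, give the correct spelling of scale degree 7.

The Db natural minor scale runs Db Eb Fb Gb Ab Bbb Cb.
Degree 7 is Cb.

Cb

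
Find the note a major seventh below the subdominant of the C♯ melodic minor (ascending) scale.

G

The subdominant of C# melodic minor (ascending) is F#.
A major seventh (11 semitones) below F# lands on the letter G, giving G.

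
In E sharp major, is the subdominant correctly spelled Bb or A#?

Each scale degree takes a distinct letter name. Degree 4 of a scale on E must use the letter A.
A# and Bb are enharmonically the same pitch, but only A# uses the letter A, so it is the correct spelling here.

A#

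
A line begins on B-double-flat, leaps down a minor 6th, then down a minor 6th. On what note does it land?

F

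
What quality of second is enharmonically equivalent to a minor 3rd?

A minor third spans 3 semitones.
A second spanning 3 semitones is augmented (the major second is 2).

augmented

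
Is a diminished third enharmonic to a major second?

Yes

A diminished third spans 2 semitones; a major second spans 2.
They are enharmonically equivalent.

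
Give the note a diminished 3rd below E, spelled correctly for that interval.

C##

E down a major third is C, so the target letter is C.
From E, a diminished third is 2 semitones down: C##.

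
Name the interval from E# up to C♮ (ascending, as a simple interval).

Counting letters E–F–G–A–B–C gives a sixth.
E#→C = 7 semitones, 2 narrower than the major sixth (9), so diminished.

diminished sixth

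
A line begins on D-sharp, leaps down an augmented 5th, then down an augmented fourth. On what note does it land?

An augmented fifth down from D# is G (letter G, 8 semitones down).
An augmented fourth down from G is Db (letter D, 6 semitones down).

Db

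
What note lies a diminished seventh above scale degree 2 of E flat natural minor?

Ebb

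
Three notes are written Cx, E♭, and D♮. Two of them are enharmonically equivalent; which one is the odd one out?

In 12-tone equal temperament, enharmonic equivalents share a pitch class. C## is pitch class 2; Eb is pitch class 3; D is pitch class 2.
C## and D share pitch class 2, while Eb is pitch class 3.

Eb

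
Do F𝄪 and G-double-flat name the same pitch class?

F## is pitch class 7; Gbb is pitch class 5.
The pitch classes differ (7 vs. 5), so they are not enharmonic equivalents.

No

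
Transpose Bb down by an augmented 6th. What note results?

Dbb

A sixth below B lands on the letter D.
An augmented sixth spans 10 semitones, so Bb moves to pitch class 0. On the letter D that is Dbb.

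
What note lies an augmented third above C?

E#

C up a major third is E, so the target letter is E.
From C, an augmented third is 5 semitones up: E#.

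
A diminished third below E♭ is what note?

E down a major third is C, so the target letter is C.
From Eb, a diminished third is 2 semitones down: C#.

C#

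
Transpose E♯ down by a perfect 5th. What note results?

E down a perfect fifth is A, so the target letter is A.
From E#, a perfect fifth is 7 semitones down: A#.

A#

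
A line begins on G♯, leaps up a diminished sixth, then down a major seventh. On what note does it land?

Fb

A diminished sixth up from G# is Eb (letter E, 7 semitones up).
A major seventh down from Eb is Fb (letter F, 11 semitones down).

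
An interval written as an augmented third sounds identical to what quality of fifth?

An augmented third spans 5 semitones.
A fifth spanning 5 semitones is doubly diminished (the perfect fifth is 7).

doubly diminished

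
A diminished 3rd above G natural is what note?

A third above G lands on the letter B.
A diminished third spans 2 semitones, so G moves to pitch class 9. On the letter B that is Bbb.

Bbb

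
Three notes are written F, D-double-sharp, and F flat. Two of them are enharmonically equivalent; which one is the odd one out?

In 12-tone equal temperament, enharmonic equivalents share a pitch class. F is pitch class 5; D## is pitch class 4; Fb is pitch class 4.
D## and Fb share pitch class 4, while F is pitch class 5.

F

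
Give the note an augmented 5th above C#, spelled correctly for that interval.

A fifth above C lands on the letter G.
An augmented fifth spans 8 semitones, so C# moves to pitch class 9. On the letter G that is G##.

G##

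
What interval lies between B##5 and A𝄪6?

minor seventh

Counting letters B–C–D–E–F–G–A gives a seventh.
B##→A## = 10 semitones, 1 narrower than the major seventh (11), so minor.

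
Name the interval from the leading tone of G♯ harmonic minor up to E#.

minor seventh

The leading tone of G# harmonic minor is F##.
F## up to E#: letters F→E make it a seventh; 10 semitones makes it minor.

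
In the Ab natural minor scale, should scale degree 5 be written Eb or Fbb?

Eb

Each scale degree takes a distinct letter name. Degree 5 of a scale on A must use the letter E.
Eb and Fbb are enharmonically the same pitch, but only Eb uses the letter E, so it is the correct spelling here.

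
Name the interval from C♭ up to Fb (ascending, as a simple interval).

The letter names run C→F, a span of 3 letter steps, so the interval is some kind of fourth.
Cb to Fb is 5 semitones. A perfect fourth is 5, so 5 makes it perfect.

perfect fourth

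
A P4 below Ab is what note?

A fourth below A lands on the letter E.
A perfect fourth spans 5 semitones, so Ab moves to pitch class 3. On the letter E that is Eb.

Eb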